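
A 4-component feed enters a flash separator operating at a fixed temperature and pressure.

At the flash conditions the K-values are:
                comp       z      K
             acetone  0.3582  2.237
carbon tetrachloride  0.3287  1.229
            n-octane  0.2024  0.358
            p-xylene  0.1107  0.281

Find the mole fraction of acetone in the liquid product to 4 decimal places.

Iterate (Newton) starting at β = 0.5:
  β = 0.5000: g = 0.02567, g' = -0.5436 → β = 0.5472
  β = 0.5472: g = -0.00042, g' = -0.5623 → β = 0.5465
Converged at β = 0.5465.
Compositions from xᵢ = zᵢ/(1+β(Kᵢ−1)), yᵢ = Kᵢxᵢ:
  acetone: x = 0.2137, y = 0.4781
  carbon tetrachloride: x = 0.2921, y = 0.3590
  n-octane: x = 0.3118, y = 0.1116
  p-xylene: x = 0.1823, y = 0.0512

x_acetone = 0.2137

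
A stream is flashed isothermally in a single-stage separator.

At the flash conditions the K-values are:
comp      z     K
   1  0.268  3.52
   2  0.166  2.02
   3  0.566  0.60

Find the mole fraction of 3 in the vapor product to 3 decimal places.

Rachford–Rice: g(β) = Σ zᵢ(Kᵢ−1)/(1+β(Kᵢ−1)) = 0.
Feasibility: ΣzᵢKᵢ = 1.618, Σzᵢ/Kᵢ = 1.102 — both > 1, two phases present.
Newton iteration, β⁰ = 0.36:
  β = 0.360: g = 0.2135, g' = -0.684 → β = 0.672
  β = 0.672: g = 0.0415, g' = -0.465 → β = 0.761
  β = 0.761: g = 0.0011, g' = -0.442 → β = 0.764
Converged at β = 0.764.
Compositions from xᵢ = zᵢ/(1+β(Kᵢ−1)), yᵢ = Kᵢxᵢ:
  1: x = 0.092, y = 0.322
  2: x = 0.093, y = 0.188
  3: x = 0.815, y = 0.489

y_3 = 0.489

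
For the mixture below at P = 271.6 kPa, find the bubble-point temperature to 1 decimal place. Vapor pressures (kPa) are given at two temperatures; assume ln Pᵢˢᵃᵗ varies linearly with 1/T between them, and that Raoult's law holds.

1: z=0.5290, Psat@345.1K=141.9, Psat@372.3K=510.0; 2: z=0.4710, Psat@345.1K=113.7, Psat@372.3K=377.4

Bubble-point temperature: ΣzᵢPᵢˢᵃᵗ(T) = P. Interpolate ln Pᵢˢᵃᵗ = aᵢ + bᵢ/T.
  T = 345.1 K: ΣzᵢPᵢˢᵃᵗ = 128.62 kPa
  T = 372.3 K: ΣzᵢPᵢˢᵃᵗ = 447.55 kPa
  T = 358.7 K: ΣzᵢPᵢˢᵃᵗ = 245.61 kPa
  T = 365.5 K: ΣzᵢPᵢˢᵃᵗ = 333.39 kPa
  T = 362.1 K: ΣzᵢPᵢˢᵃᵗ = 286.56 kPa
  T = 360.4 K: ΣzᵢPᵢˢᵃᵗ = 265.39 kPa
Interpolating between 360.4 K and 362.1 K gives T ≈ 360.9 K.

T = 360.9 K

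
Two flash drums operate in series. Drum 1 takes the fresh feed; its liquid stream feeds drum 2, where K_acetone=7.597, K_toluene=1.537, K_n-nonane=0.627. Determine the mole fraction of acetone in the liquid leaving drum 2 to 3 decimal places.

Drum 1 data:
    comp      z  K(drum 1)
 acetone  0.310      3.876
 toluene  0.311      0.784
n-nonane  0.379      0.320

x_acetone (drum 2) = 0.023

Drum 1:
Newton–Raphson from ψ₁ = 0.69:
  ψ₁ = 0.690: g = -0.2657, g' = -0.930 → ψ₁ = 0.404
  ψ₁ = 0.404: g = -0.0168, g' = -0.899 → ψ₁ = 0.386
Converged at ψ₁ = 0.386.
Drum-1 compositions:
  acetone: x = 0.147, y = 0.570
  toluene: x = 0.339, y = 0.266
  n-nonane: x = 0.514, y = 0.164
Drum-2 feed = drum-1 liquid: z₂ = (0.1470, 0.3393, 0.5138).
Drum 2:
Newton–Raphson from ψ₂ = 0.55:
  ψ₂ = 0.550: g = 0.1090, g' = -0.470 → ψ₂ = 0.782
  ψ₂ = 0.782: g = 0.0152, g' = -0.360 → ψ₂ = 0.824
  ψ₂ = 0.824: g = 0.0002, g' = -0.350 → ψ₂ = 0.825
Converged at ψ₂ = 0.825.
  acetone: x = 0.023, y = 0.173
  toluene: x = 0.235, y = 0.361
  n-nonane: x = 0.742, y = 0.465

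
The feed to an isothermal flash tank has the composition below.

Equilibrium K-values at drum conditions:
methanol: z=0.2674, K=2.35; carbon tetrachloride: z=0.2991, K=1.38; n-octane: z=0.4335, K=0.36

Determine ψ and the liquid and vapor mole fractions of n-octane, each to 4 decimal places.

ψ = 0.3282, x_n-octane = 0.5488, y_n-octane = 0.1976

Let ψ = V/F and solve Σ zᵢ(Kᵢ−1)/(1+ψ(Kᵢ−1)) = 0.
Check two-phase: ΣzᵢKᵢ = 1.1972 > 1 and Σzᵢ/Kᵢ = 1.5347 > 1, so g(0) = 0.1972 > 0 and g(1) = -0.5347 < 0.
Iterate (Newton) starting at ψ = 0.5:
  ψ = 0.5000: g = -0.09697, g' = -0.5882 → ψ = 0.3351
  ψ = 0.3351: g = -0.00384, g' = -0.5528 → ψ = 0.3282
Converged at ψ = 0.3282.
Compositions from xᵢ = zᵢ/(1+ψ(Kᵢ−1)), yᵢ = Kᵢxᵢ:
  methanol: x = 0.1853, y = 0.4355
  carbon tetrachloride: x = 0.2659, y = 0.3670
  n-octane: x = 0.5488, y = 0.1976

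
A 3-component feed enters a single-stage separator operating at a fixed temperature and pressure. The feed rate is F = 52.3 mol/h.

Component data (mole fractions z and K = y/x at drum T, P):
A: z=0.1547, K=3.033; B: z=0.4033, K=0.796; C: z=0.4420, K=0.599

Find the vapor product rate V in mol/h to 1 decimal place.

Material balance + equilibrium reduce to Σ zᵢ(Kᵢ−1)/(1+β(Kᵢ−1)) = 0.
Check two-phase: ΣzᵢKᵢ = 1.0550 > 1 and Σzᵢ/Kᵢ = 1.2956 > 1, so g(0) = 0.0550 > 0 and g(1) = -0.2956 < 0.
Newton iteration, β⁰ = 0.61:
  β = 0.6100: g = -0.18821, g' = -0.2739 → β = 0.0000
  β = 0.0000: g = 0.05499, g' = -0.7272 → β = 0.0756
  β = 0.0756: g = 0.00625, g' = -0.5733 → β = 0.0865
  β = 0.0865: g = 0.00009, g' = -0.5561 → β = 0.0867
Converged at β = 0.0867.
Then V = β·F = 0.0867·52.3 = 4.5 mol/h and L = F − V = 47.8 mol/h.

V = 4.5 mol/h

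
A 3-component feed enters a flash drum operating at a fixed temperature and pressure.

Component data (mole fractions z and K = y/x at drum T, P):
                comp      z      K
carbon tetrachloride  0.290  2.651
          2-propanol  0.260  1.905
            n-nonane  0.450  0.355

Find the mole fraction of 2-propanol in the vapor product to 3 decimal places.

Rachford–Rice: g(ψ) = Σ zᵢ(Kᵢ−1)/(1+ψ(Kᵢ−1)) = 0.
g(0) = ΣzᵢKᵢ − 1 = 0.424 and g(1) = 1 − Σzᵢ/Kᵢ = -0.513, so a root lies in (0, 1).
Iterate (Newton) starting at ψ = 0.31:
  ψ = 0.310: g = 0.1377, g' = -0.768 → ψ = 0.489
  ψ = 0.489: g = 0.0039, g' = -0.744 → ψ = 0.494
Converged at ψ = 0.494.
Compositions from xᵢ = zᵢ/(1+ψ(Kᵢ−1)), yᵢ = Kᵢxᵢ:
  carbon tetrachloride: x = 0.160, y = 0.423
  2-propanol: x = 0.180, y = 0.342
  n-nonane: x = 0.661, y = 0.235

y_2-propanol = 0.342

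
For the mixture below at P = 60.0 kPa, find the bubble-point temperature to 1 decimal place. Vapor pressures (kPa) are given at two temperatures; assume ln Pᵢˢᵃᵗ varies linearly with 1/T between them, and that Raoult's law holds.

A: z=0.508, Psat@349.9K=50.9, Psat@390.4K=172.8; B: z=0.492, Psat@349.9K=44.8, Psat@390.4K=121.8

T = 357.3 K

Bubble-point temperature: ΣzᵢPᵢˢᵃᵗ(T) = P. Interpolate ln Pᵢˢᵃᵗ = aᵢ + bᵢ/T.
  T = 349.9 K: ΣzᵢPᵢˢᵃᵗ = 47.90 kPa
  T = 390.4 K: ΣzᵢPᵢˢᵃᵗ = 147.71 kPa
  T = 370.1 K: ΣzᵢPᵢˢᵃᵗ = 86.49 kPa
  T = 360.0 K: ΣzᵢPᵢˢᵃᵗ = 64.87 kPa
  T = 354.9 K: ΣzᵢPᵢˢᵃᵗ = 55.77 kPa
  T = 357.4 K: ΣzᵢPᵢˢᵃᵗ = 60.09 kPa
Interpolating between 354.9 K and 357.4 K gives T ≈ 357.3 K.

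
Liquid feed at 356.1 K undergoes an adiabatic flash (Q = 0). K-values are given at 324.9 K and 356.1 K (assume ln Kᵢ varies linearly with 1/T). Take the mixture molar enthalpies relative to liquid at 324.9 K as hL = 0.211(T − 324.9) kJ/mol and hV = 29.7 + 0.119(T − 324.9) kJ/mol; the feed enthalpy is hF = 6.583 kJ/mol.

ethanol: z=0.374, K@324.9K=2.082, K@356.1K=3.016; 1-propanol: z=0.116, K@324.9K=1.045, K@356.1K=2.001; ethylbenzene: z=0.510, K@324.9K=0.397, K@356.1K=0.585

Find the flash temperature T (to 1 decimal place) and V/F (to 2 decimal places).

Adiabatic flash: solve Rachford–Rice at each trial T, then check hF = ψ·hV(T) + (1−ψ)·hL(T).
  T = 324.9 K: K = (2.082, 1.045, 0.397), RR gives ψ = 0.178, H_out = 5.286 kJ/mol
  T = 356.1 K: K = (3.016, 2.001, 0.585), RR gives ψ = 0.880, H_out = 30.200 kJ/mol
  T = 340.5 K: K = (2.527, 1.468, 0.486), RR gives ψ = 0.528, H_out = 18.223 kJ/mol
  T = 332.7 K: K = (2.299, 1.243, 0.440), RR gives ψ = 0.359, H_out = 12.058 kJ/mol
  T = 328.8 K: K = (2.189, 1.141, 0.418), RR gives ψ = 0.271, H_out = 8.774 kJ/mol
  T = 326.9 K: K = (2.137, 1.093, 0.408), RR gives ψ = 0.226, H_out = 7.104 kJ/mol
Linear interpolation between T = 324.9 (H_out = 5.286) and T = 326.9 (H_out = 7.104) on hF = 6.583 gives T ≈ 326.3 K, at which ψ = 0.21.

T = 326.3 K, V/F = 0.21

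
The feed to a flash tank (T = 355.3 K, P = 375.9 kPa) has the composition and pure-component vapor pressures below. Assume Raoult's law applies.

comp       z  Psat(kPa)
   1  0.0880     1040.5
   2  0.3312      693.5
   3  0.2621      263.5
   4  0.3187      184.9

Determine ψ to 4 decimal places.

Raoult's law: Kᵢ = Pᵢˢᵃᵗ/P = Pᵢˢᵃᵗ/375.9.
  K_1 = 1040.5/375.9 = 2.768023, K_2 = 693.5/375.9 = 1.844906, K_3 = 263.5/375.9 = 0.700984, K_4 = 184.9/375.9 = 0.491886
Rachford–Rice: g(ψ) = Σ zᵢ(Kᵢ−1)/(1+ψ(Kᵢ−1)) = 0.
Feasibility: ΣzᵢKᵢ = 1.1951, Σzᵢ/Kᵢ = 1.2331 — both > 1, two phases present.
Newton iteration, ψ⁰ = 0.5:
  ψ = 0.5000: g = -0.02993, g' = -0.3746 → ψ = 0.4201
  ψ = 0.4201: g = 0.00029, g' = -0.3830 → ψ = 0.4209
Converged at ψ = 0.4209.

ψ = 0.4209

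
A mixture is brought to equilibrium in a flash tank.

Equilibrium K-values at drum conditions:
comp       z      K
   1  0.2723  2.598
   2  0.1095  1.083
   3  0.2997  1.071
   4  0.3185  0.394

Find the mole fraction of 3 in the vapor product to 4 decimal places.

Newton iteration, ψ⁰ = 0.5:
  ψ = 0.5000: g = -0.00576, g' = -0.4577 → ψ = 0.4874
Converged at ψ = 0.4874.
Compositions from xᵢ = zᵢ/(1+ψ(Kᵢ−1)), yᵢ = Kᵢxᵢ:
  1: x = 0.1531, y = 0.3977
  2: x = 0.1052, y = 0.1140
  3: x = 0.2897, y = 0.3102
  4: x = 0.4520, y = 0.1781

y_3 = 0.3102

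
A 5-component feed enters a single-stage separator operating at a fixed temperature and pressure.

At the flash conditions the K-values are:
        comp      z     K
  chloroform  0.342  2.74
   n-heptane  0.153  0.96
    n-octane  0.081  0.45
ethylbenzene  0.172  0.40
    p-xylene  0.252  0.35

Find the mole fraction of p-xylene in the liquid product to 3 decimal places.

x_p-xylene = 0.314

Newton iteration, V/F⁰ = 0.5:
  V/F = 0.500: g = -0.1396, g' = -0.703 → V/F = 0.301
  V/F = 0.301: g = 0.0010, g' = -0.738 → V/F = 0.303
Converged at V/F = 0.303.
Compositions from xᵢ = zᵢ/(1+V/F(Kᵢ−1)), yᵢ = Kᵢxᵢ:
  chloroform: x = 0.224, y = 0.614
  n-heptane: x = 0.155, y = 0.149
  n-octane: x = 0.097, y = 0.044
  ethylbenzene: x = 0.210, y = 0.084
  p-xylene: x = 0.314, y = 0.110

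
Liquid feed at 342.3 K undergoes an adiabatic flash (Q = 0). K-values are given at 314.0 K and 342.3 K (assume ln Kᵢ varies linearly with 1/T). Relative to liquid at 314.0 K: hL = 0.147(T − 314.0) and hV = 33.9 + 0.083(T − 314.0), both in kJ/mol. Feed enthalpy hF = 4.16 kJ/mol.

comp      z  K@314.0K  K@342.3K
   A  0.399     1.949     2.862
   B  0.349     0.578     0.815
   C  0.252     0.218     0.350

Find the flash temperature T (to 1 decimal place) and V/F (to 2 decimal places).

T = 316.2 K, V/F = 0.11

Adiabatic flash: solve Rachford–Rice at each trial T, then check hF = ψ·hV(T) + (1−ψ)·hL(T).
  T = 314.0 K: K = (1.949, 0.578, 0.218), RR gives ψ = 0.061, H_out = 2.057 kJ/mol
  T = 342.3 K: K = (2.862, 0.815, 0.350), RR gives ψ = 0.616, H_out = 23.926 kJ/mol
  T = 328.1 K: K = (2.380, 0.691, 0.279), RR gives ψ = 0.362, H_out = 14.007 kJ/mol
  T = 321.1 K: K = (2.160, 0.634, 0.247), RR gives ψ = 0.224, H_out = 8.534 kJ/mol
  T = 317.6 K: K = (2.054, 0.606, 0.233), RR gives ψ = 0.147, H_out = 5.495 kJ/mol
  T = 315.8 K: K = (2.001, 0.592, 0.225), RR gives ψ = 0.105, H_out = 3.822 kJ/mol
Linear interpolation between T = 315.8 (H_out = 3.822) and T = 317.6 (H_out = 5.495) on hF = 4.16 gives T ≈ 316.2 K, at which ψ = 0.11.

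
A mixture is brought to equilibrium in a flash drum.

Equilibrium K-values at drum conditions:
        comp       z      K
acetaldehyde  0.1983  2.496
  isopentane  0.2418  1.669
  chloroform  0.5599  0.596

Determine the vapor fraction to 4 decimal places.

ψ = 0.5215

Let ψ = V/F and solve Σ zᵢ(Kᵢ−1)/(1+ψ(Kᵢ−1)) = 0.
g(0) = ΣzᵢKᵢ − 1 = 0.2322 and g(1) = 1 − Σzᵢ/Kᵢ = -0.1638, so a root lies in (0, 1).
Newton iteration, ψ⁰ = 0.41:
  ψ = 0.4100: g = 0.03971, g' = -0.3684 → ψ = 0.5178
  ψ = 0.5178: g = 0.00128, g' = -0.3467 → ψ = 0.5215
Converged at ψ = 0.5215.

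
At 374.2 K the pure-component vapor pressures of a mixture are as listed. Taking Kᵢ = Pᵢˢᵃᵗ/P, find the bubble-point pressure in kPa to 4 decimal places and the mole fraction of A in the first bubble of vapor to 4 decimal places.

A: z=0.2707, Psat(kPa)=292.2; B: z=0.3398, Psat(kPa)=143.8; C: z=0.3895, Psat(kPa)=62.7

At the bubble point ψ → 0, so ΣzᵢKᵢ = 1 with Kᵢ = Pᵢˢᵃᵗ/P ⇒ P = ΣzᵢPᵢˢᵃᵗ.
P = 0.2707·292.2 + 0.3398·143.8 + 0.3895·62.7 = 152.3834 kPa
yᵢ = zᵢPᵢˢᵃᵗ/P ⇒ y_A = 0.2707·292.2/152.3834 = 0.5191

Pbub = 152.3834 kPa, y_A = 0.5191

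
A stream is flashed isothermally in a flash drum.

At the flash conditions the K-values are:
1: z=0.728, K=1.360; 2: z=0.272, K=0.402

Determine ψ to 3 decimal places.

ψ = 0.462

Material balance + equilibrium reduce to Σ zᵢ(Kᵢ−1)/(1+ψ(Kᵢ−1)) = 0.
g(0) = ΣzᵢKᵢ − 1 = 0.099 and g(1) = 1 − Σzᵢ/Kᵢ = -0.212, so a root lies in (0, 1).
Binary case is linear: z₁(K₁−1)(1+ψ(K₂−1)) + z₂(K₂−1)(1+ψ(K₁−1)) = 0
⇒ ψ = [z₁(K₁−1)+z₂(K₂−1)] / [−(K₁−1)(K₂−1)] = 0.0994/0.2153 = 0.462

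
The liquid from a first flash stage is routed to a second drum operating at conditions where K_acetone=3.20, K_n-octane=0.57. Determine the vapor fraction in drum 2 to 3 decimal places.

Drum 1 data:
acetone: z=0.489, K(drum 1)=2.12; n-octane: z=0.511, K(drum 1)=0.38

Drum 1:
Rachford–Rice: g(ψ₁) = Σ zᵢ(Kᵢ−1)/(1+ψ₁(Kᵢ−1)) = 0.
Feasibility: ΣzᵢKᵢ = 1.231, Σzᵢ/Kᵢ = 1.575 — both > 1, two phases present.
Binary case is linear: z₁(K₁−1)(1+ψ₁(K₂−1)) + z₂(K₂−1)(1+ψ₁(K₁−1)) = 0
⇒ ψ₁ = [z₁(K₁−1)+z₂(K₂−1)] / [−(K₁−1)(K₂−1)] = 0.2309/0.6944 = 0.332
Drum-1 compositions:
  acetone: x = 0.356, y = 0.755
  n-octane: x = 0.644, y = 0.245
Drum-2 feed = drum-1 liquid: z₂ = (0.3563, 0.6437).
Drum 2:
Material balance + equilibrium reduce to Σ zᵢ(Kᵢ−1)/(1+ψ₂(Kᵢ−1)) = 0.
Check two-phase: ΣzᵢKᵢ = 1.507 > 1 and Σzᵢ/Kᵢ = 1.241 > 1, so g(0) = 0.507 > 0 and g(1) = -0.241 < 0.
Binary case is linear: z₁(K₁−1)(1+ψ₂(K₂−1)) + z₂(K₂−1)(1+ψ₂(K₁−1)) = 0
⇒ ψ₂ = [z₁(K₁−1)+z₂(K₂−1)] / [−(K₁−1)(K₂−1)] = 0.5071/0.9460 = 0.536
  acetone: x = 0.163, y = 0.523
  n-octane: x = 0.837, y = 0.477

V/F (drum 2) = 0.536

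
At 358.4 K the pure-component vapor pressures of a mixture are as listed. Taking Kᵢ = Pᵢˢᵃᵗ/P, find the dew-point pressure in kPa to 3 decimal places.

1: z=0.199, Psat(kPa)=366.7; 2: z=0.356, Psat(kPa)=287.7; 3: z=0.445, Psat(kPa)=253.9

At the dew point ψ → 1, so Σzᵢ/Kᵢ = 1 with Kᵢ = Pᵢˢᵃᵗ/P ⇒ 1/P = Σzᵢ/Pᵢˢᵃᵗ.
1/P = 0.199/366.7 + 0.356/287.7 + 0.445/253.9 = 0.003533 ⇒ P = 283.067 kPa

Pdew = 283.067 kPa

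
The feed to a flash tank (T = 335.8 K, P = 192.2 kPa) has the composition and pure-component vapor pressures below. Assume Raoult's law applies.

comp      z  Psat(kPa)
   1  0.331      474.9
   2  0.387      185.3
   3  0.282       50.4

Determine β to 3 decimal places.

β = 0.395

Raoult's law: Kᵢ = Pᵢˢᵃᵗ/P = Pᵢˢᵃᵗ/192.2.
  K_1 = 474.9/192.2 = 2.47086, K_2 = 185.3/192.2 = 0.96410, K_3 = 50.4/192.2 = 0.26223
Rachford–Rice: g(β) = Σ zᵢ(Kᵢ−1)/(1+β(Kᵢ−1)) = 0.
g(0) = ΣzᵢKᵢ − 1 = 0.265 and g(1) = 1 − Σzᵢ/Kᵢ = -0.611, so a root lies in (0, 1).
Newton–Raphson from β = 0.46:
  β = 0.460: g = -0.0387, g' = -0.607 → β = 0.396
  β = 0.396: g = -0.0005, g' = -0.593 → β = 0.395
Converged at β = 0.395.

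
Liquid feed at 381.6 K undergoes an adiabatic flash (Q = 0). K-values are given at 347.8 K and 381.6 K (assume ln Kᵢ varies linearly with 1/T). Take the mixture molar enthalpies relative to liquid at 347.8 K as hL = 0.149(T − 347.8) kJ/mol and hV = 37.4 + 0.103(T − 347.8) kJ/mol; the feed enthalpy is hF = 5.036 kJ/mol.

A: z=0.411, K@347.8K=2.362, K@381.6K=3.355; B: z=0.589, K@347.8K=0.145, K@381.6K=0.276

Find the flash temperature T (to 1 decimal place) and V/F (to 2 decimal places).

T = 354.3 K, V/F = 0.11

Adiabatic flash: solve Rachford–Rice at each trial T, then check hF = ψ·hV(T) + (1−ψ)·hL(T).
  T = 347.8 K: K = (2.362, 0.145), RR gives ψ = 0.048, H_out = 1.805 kJ/mol
  T = 381.6 K: K = (3.355, 0.276), RR gives ψ = 0.318, H_out = 16.420 kJ/mol
  T = 364.7 K: K = (2.838, 0.203), RR gives ψ = 0.195, H_out = 9.669 kJ/mol
  T = 356.2 K: K = (2.593, 0.172), RR gives ψ = 0.127, H_out = 5.944 kJ/mol
  T = 352.0 K: K = (2.476, 0.158), RR gives ψ = 0.089, H_out = 3.946 kJ/mol
  T = 354.1 K: K = (2.535, 0.165), RR gives ψ = 0.108, H_out = 4.961 kJ/mol
Linear interpolation between T = 354.1 (H_out = 4.961) and T = 356.2 (H_out = 5.944) on hF = 5.036 gives T ≈ 354.3 K, at which ψ = 0.11.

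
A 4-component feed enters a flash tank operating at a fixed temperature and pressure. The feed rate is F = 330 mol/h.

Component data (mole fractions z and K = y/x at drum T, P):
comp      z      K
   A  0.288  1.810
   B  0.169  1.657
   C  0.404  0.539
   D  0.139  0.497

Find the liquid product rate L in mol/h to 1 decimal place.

L = 248.6 mol/h

Rachford–Rice: g(ψ) = Σ zᵢ(Kᵢ−1)/(1+ψ(Kᵢ−1)) = 0.
Check two-phase: ΣzᵢKᵢ = 1.088 > 1 and Σzᵢ/Kᵢ = 1.290 > 1, so g(0) = 0.088 > 0 and g(1) = -0.290 < 0.
Newton iteration, ψ⁰ = 0.46:
  ψ = 0.460: g = -0.0721, g' = -0.341 → ψ = 0.249
  ψ = 0.249: g = -0.0006, g' = -0.340 → ψ = 0.247
Converged at ψ = 0.247.
Then V = ψ·F = 0.2467·330 = 81.4 mol/h and L = F − V = 248.6 mol/h.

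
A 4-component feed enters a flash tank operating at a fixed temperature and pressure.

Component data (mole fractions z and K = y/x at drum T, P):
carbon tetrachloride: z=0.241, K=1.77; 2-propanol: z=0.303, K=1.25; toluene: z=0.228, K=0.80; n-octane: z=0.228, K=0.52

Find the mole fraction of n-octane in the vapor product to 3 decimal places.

Material balance + equilibrium reduce to Σ zᵢ(Kᵢ−1)/(1+V/F(Kᵢ−1)) = 0.
Check two-phase: ΣzᵢKᵢ = 1.106 > 1 and Σzᵢ/Kᵢ = 1.102 > 1, so g(0) = 0.106 > 0 and g(1) = -0.102 < 0.
Newton iteration, V/F⁰ = 0.5:
  V/F = 0.500: g = 0.0067, g' = -0.192 → V/F = 0.535
Converged at V/F = 0.535.
Compositions from xᵢ = zᵢ/(1+V/F(Kᵢ−1)), yᵢ = Kᵢxᵢ:
  carbon tetrachloride: x = 0.171, y = 0.302
  2-propanol: x = 0.267, y = 0.334
  toluene: x = 0.255, y = 0.204
  n-octane: x = 0.307, y = 0.159

y_n-octane = 0.159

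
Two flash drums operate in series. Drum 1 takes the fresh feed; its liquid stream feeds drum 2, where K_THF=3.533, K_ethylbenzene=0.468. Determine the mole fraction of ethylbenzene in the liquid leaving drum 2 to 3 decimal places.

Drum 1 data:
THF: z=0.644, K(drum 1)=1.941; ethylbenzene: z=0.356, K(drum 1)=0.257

Drum 1:
Let ψ₁ = V/F and solve Σ zᵢ(Kᵢ−1)/(1+ψ₁(Kᵢ−1)) = 0.
g(0) = ΣzᵢKᵢ − 1 = 0.341 and g(1) = 1 − Σzᵢ/Kᵢ = -0.717, so a root lies in (0, 1).
Binary case is linear: z₁(K₁−1)(1+ψ₁(K₂−1)) + z₂(K₂−1)(1+ψ₁(K₁−1)) = 0
⇒ ψ₁ = [z₁(K₁−1)+z₂(K₂−1)] / [−(K₁−1)(K₂−1)] = 0.3415/0.6992 = 0.488
Drum-1 compositions:
  THF: x = 0.441, y = 0.856
  ethylbenzene: x = 0.559, y = 0.144
Drum-2 feed = drum-1 liquid: z₂ = (0.4412, 0.5588).
Drum 2:
Rachford–Rice: g(ψ₂) = Σ zᵢ(Kᵢ−1)/(1+ψ₂(Kᵢ−1)) = 0.
g(0) = ΣzᵢKᵢ − 1 = 0.820 and g(1) = 1 − Σzᵢ/Kᵢ = -0.319, so a root lies in (0, 1).
Binary case is linear: z₁(K₁−1)(1+ψ₂(K₂−1)) + z₂(K₂−1)(1+ψ₂(K₁−1)) = 0
⇒ ψ₂ = [z₁(K₁−1)+z₂(K₂−1)] / [−(K₁−1)(K₂−1)] = 0.8203/1.3476 = 0.609
  THF: x = 0.174, y = 0.613
  ethylbenzene: x = 0.826, y = 0.387

x_ethylbenzene (drum 2) = 0.826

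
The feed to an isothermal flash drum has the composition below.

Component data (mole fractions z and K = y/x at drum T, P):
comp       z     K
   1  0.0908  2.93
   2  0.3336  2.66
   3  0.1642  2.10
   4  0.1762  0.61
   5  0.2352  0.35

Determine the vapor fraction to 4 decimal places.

ψ = 0.7795

Rachford–Rice: g(ψ) = Σ zᵢ(Kᵢ−1)/(1+ψ(Kᵢ−1)) = 0.
Check two-phase: ΣzᵢKᵢ = 1.6880 > 1 and Σzᵢ/Kᵢ = 1.1954 > 1, so g(0) = 0.6880 > 0 and g(1) = -0.1954 < 0.
Iterate (Newton) starting at ψ = 0.5:
  ψ = 0.5000: g = 0.19647, g' = -0.7042 → ψ = 0.7790
  ψ = 0.7790: g = 0.00038, g' = -0.7495 → ψ = 0.7795
Converged at ψ = 0.7795.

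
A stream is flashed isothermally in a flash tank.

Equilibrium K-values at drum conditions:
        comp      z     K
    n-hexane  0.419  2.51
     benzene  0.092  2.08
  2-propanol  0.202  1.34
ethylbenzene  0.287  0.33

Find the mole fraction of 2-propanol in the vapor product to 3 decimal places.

Material balance + equilibrium reduce to Σ zᵢ(Kᵢ−1)/(1+V/F(Kᵢ−1)) = 0.
Feasibility: ΣzᵢKᵢ = 1.608, Σzᵢ/Kᵢ = 1.232 — both > 1, two phases present.
Newton iteration, V/F⁰ = 0.5:
  V/F = 0.500: g = 0.1946, g' = -0.664 → V/F = 0.793
  V/F = 0.793: g = -0.0148, g' = -0.830 → V/F = 0.775
Converged at V/F = 0.775.
Compositions from xᵢ = zᵢ/(1+V/F(Kᵢ−1)), yᵢ = Kᵢxᵢ:
  n-hexane: x = 0.193, y = 0.485
  benzene: x = 0.050, y = 0.104
  2-propanol: x = 0.160, y = 0.214
  ethylbenzene: x = 0.597, y = 0.197

y_2-propanol = 0.214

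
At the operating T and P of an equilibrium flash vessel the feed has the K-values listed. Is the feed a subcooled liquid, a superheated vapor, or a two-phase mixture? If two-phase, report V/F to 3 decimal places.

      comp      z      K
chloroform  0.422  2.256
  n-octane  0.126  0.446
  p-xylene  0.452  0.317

ΣzᵢKᵢ = 1.152; Σzᵢ/Kᵢ = 1.895.
Both exceed 1, so a two-phase solution exists.
Newton iteration, ψ⁰ = 0.5:
  ψ = 0.500: g = -0.2398, g' = -0.811 → ψ = 0.204
  ψ = 0.204: g = -0.0158, g' = -0.755 → ψ = 0.184
Converged at ψ = 0.184.

two-phase, V/F = 0.184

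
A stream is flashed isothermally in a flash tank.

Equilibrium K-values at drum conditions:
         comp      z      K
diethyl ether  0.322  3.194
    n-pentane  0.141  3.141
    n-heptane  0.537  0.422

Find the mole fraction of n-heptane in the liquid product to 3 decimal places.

x_n-heptane = 0.790

Material balance + equilibrium reduce to Σ zᵢ(Kᵢ−1)/(1+ψ(Kᵢ−1)) = 0.
Check two-phase: ΣzᵢKᵢ = 1.698 > 1 and Σzᵢ/Kᵢ = 1.418 > 1, so g(0) = 0.698 > 0 and g(1) = -0.418 < 0.
Newton iteration, ψ⁰ = 0.7:
  ψ = 0.700: g = -0.1219, g' = -0.851 → ψ = 0.557
  ψ = 0.557: g = -0.0019, g' = -0.839 → ψ = 0.554
Converged at ψ = 0.554.
Compositions from xᵢ = zᵢ/(1+ψ(Kᵢ−1)), yᵢ = Kᵢxᵢ:
  diethyl ether: x = 0.145, y = 0.464
  n-pentane: x = 0.064, y = 0.202
  n-heptane: x = 0.790, y = 0.333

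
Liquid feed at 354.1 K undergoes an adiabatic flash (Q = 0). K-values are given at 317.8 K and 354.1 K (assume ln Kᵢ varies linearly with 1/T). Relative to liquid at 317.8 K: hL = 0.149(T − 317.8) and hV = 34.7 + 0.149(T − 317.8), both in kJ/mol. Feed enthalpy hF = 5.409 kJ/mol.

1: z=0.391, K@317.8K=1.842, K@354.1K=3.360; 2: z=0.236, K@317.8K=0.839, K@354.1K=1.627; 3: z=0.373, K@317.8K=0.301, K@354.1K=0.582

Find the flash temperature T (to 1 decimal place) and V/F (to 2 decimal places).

Adiabatic flash: solve Rachford–Rice at each trial T, then check hF = ψ·hV(T) + (1−ψ)·hL(T).
  T = 317.8 K: K = (1.842, 0.839, 0.301), RR gives ψ = 0.066, H_out = 2.302 kJ/mol
  T = 354.1 K: K = (3.360, 1.627, 0.582), RR gives ψ = 1.000, H_out = 40.109 kJ/mol
  T = 336.0 K: K = (2.531, 1.191, 0.426), RR gives ψ = 0.648, H_out = 25.198 kJ/mol
  T = 326.9 K: K = (2.169, 1.004, 0.360), RR gives ψ = 0.384, H_out = 14.675 kJ/mol
  T = 322.4 K: K = (2.003, 0.920, 0.330), RR gives ψ = 0.238, H_out = 8.939 kJ/mol
  T = 320.1 K: K = (1.921, 0.879, 0.315), RR gives ψ = 0.156, H_out = 5.745 kJ/mol
Linear interpolation between T = 317.8 (H_out = 2.302) and T = 320.1 (H_out = 5.745) on hF = 5.409 gives T ≈ 319.9 K, at which ψ = 0.15.

T = 319.9 K, V/F = 0.15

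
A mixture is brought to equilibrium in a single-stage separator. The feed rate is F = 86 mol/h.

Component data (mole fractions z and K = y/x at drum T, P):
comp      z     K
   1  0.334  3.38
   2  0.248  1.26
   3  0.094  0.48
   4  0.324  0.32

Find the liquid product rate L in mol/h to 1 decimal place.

L = 40.8 mol/h

Material balance + equilibrium reduce to Σ zᵢ(Kᵢ−1)/(1+ψ(Kᵢ−1)) = 0.
Feasibility: ΣzᵢKᵢ = 1.590, Σzᵢ/Kᵢ = 1.504 — both > 1, two phases present.
Newton iteration, ψ⁰ = 0.56:
  ψ = 0.560: g = -0.0277, g' = -0.802 → ψ = 0.525
Converged at ψ = 0.525.
Then V = ψ·F = 0.5253·86 = 45.2 mol/h and L = F − V = 40.8 mol/h.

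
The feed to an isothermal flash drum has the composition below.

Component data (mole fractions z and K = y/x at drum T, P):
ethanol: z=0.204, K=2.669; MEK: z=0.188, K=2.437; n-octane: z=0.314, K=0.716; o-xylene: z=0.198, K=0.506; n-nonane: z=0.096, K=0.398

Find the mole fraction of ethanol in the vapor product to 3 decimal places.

y_ethanol = 0.283

Newton iteration, ψ⁰ = 0.5:
  ψ = 0.500: g = 0.0263, g' = -0.491 → ψ = 0.554
Converged at ψ = 0.554.
Compositions from xᵢ = zᵢ/(1+ψ(Kᵢ−1)), yᵢ = Kᵢxᵢ:
  ethanol: x = 0.106, y = 0.283
  MEK: x = 0.105, y = 0.255
  n-octane: x = 0.373, y = 0.267
  o-xylene: x = 0.273, y = 0.138
  n-nonane: x = 0.144, y = 0.057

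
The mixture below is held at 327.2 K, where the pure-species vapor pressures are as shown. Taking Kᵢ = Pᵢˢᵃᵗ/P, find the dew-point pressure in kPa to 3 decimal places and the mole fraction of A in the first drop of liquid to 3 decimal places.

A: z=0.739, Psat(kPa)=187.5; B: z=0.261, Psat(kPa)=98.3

At the dew point ψ → 1, so Σzᵢ/Kᵢ = 1 with Kᵢ = Pᵢˢᵃᵗ/P ⇒ 1/P = Σzᵢ/Pᵢˢᵃᵗ.
1/P = 0.739/187.5 + 0.261/98.3 = 0.006596 ⇒ P = 151.596 kPa
xᵢ = zᵢP/Pᵢˢᵃᵗ ⇒ x_A = 0.739·151.596/187.5 = 0.597

Pdew = 151.596 kPa, x_A = 0.597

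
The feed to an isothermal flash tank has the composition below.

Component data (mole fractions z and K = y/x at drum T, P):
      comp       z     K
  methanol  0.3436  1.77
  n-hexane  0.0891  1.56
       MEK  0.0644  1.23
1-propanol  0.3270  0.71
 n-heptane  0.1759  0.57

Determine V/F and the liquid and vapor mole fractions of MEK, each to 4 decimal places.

Material balance + equilibrium reduce to Σ zᵢ(Kᵢ−1)/(1+V/F(Kᵢ−1)) = 0.
g(0) = ΣzᵢKᵢ − 1 = 0.1588 and g(1) = 1 − Σzᵢ/Kᵢ = -0.0728, so a root lies in (0, 1).
Newton–Raphson from V/F = 0.5:
  V/F = 0.5000: g = 0.03603, g' = -0.2164 → V/F = 0.6665
  V/F = 0.6665: g = 0.00045, g' = -0.2125 → V/F = 0.6686
Converged at V/F = 0.6686.
Compositions from xᵢ = zᵢ/(1+V/F(Kᵢ−1)), yᵢ = Kᵢxᵢ:
  methanol: x = 0.2268, y = 0.4015
  n-hexane: x = 0.0648, y = 0.1011
  MEK: x = 0.0558, y = 0.0687
  1-propanol: x = 0.4057, y = 0.2880
  n-heptane: x = 0.2469, y = 0.1407

V/F = 0.6686, x_MEK = 0.0558, y_MEK = 0.0687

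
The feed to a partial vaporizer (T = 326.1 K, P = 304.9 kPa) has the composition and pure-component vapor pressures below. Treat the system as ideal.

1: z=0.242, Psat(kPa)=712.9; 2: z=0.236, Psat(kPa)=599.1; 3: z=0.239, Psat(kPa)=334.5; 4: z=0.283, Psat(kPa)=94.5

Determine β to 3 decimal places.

Raoult's law: Kᵢ = Pᵢˢᵃᵗ/P = Pᵢˢᵃᵗ/304.9.
  K_1 = 712.9/304.9 = 2.33814, K_2 = 599.1/304.9 = 1.96491, K_3 = 334.5/304.9 = 1.09708, K_4 = 94.5/304.9 = 0.30994
Let β = V/F and solve Σ zᵢ(Kᵢ−1)/(1+β(Kᵢ−1)) = 0.
Check two-phase: ΣzᵢKᵢ = 1.379 > 1 and Σzᵢ/Kᵢ = 1.355 > 1, so g(0) = 0.379 > 0 and g(1) = -0.355 < 0.
Newton iteration, β⁰ = 0.5:
  β = 0.500: g = 0.0716, g' = -0.572 → β = 0.625
  β = 0.625: g = -0.0033, g' = -0.633 → β = 0.620
Converged at β = 0.620.

β = 0.620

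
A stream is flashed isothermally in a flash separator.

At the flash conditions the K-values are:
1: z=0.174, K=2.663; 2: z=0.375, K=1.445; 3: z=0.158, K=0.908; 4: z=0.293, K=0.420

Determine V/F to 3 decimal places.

V/F = 0.601

Rachford–Rice: g(V/F) = Σ zᵢ(Kᵢ−1)/(1+V/F(Kᵢ−1)) = 0.
Feasibility: ΣzᵢKᵢ = 1.272, Σzᵢ/Kᵢ = 1.196 — both > 1, two phases present.
Iterate (Newton) starting at V/F = 0.7:
  V/F = 0.700: g = -0.0407, g' = -0.427 → V/F = 0.605
  V/F = 0.605: g = -0.0014, g' = -0.401 → V/F = 0.601
Converged at V/F = 0.601.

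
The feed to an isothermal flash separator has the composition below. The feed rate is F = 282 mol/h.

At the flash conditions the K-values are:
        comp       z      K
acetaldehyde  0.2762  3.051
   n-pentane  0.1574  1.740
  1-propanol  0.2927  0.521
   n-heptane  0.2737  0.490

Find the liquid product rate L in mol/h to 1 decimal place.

L = 144.4 mol/h

Let ψ = V/F and solve Σ zᵢ(Kᵢ−1)/(1+ψ(Kᵢ−1)) = 0.
g(0) = ΣzᵢKᵢ − 1 = 0.4032 and g(1) = 1 − Σzᵢ/Kᵢ = -0.3014, so a root lies in (0, 1).
Newton iteration, ψ⁰ = 0.44:
  ψ = 0.4400: g = 0.02802, g' = -0.5962 → ψ = 0.4870
  ψ = 0.4870: g = 0.00046, g' = -0.5776 → ψ = 0.4878
Converged at ψ = 0.4878.
Then V = ψ·F = 0.4878·282 = 137.6 mol/h and L = F − V = 144.4 mol/h.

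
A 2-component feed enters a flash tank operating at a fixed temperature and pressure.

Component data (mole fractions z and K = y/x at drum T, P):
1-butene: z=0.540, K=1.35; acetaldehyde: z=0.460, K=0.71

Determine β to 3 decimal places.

β = 0.548

Let β = V/F and solve Σ zᵢ(Kᵢ−1)/(1+β(Kᵢ−1)) = 0.
Check two-phase: ΣzᵢKᵢ = 1.056 > 1 and Σzᵢ/Kᵢ = 1.048 > 1, so g(0) = 0.056 > 0 and g(1) = -0.048 < 0.
Binary case is linear: z₁(K₁−1)(1+β(K₂−1)) + z₂(K₂−1)(1+β(K₁−1)) = 0
⇒ β = [z₁(K₁−1)+z₂(K₂−1)] / [−(K₁−1)(K₂−1)] = 0.0556/0.1015 = 0.548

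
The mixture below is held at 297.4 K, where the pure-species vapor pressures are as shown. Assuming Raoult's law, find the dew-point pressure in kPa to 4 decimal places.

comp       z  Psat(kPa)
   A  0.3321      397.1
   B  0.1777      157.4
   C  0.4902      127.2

Pdew = 171.8491 kPa

At the dew point ψ → 1, so Σzᵢ/Kᵢ = 1 with Kᵢ = Pᵢˢᵃᵗ/P ⇒ 1/P = Σzᵢ/Pᵢˢᵃᵗ.
1/P = 0.3321/397.1 + 0.1777/157.4 + 0.4902/127.2 = 0.0058191 ⇒ P = 171.8491 kPa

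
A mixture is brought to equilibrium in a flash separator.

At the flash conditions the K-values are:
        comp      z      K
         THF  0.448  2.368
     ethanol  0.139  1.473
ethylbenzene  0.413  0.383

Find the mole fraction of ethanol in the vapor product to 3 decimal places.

y_ethanol = 0.161

Rachford–Rice: g(V/F) = Σ zᵢ(Kᵢ−1)/(1+V/F(Kᵢ−1)) = 0.
Feasibility: ΣzᵢKᵢ = 1.424, Σzᵢ/Kᵢ = 1.362 — both > 1, two phases present.
Iterate (Newton) starting at V/F = 0.46:
  V/F = 0.460: g = 0.0743, g' = -0.643 → V/F = 0.576
  V/F = 0.576: g = -0.0006, g' = -0.660 → V/F = 0.575
Converged at V/F = 0.575.
Compositions from xᵢ = zᵢ/(1+V/F(Kᵢ−1)), yᵢ = Kᵢxᵢ:
  THF: x = 0.251, y = 0.594
  ethanol: x = 0.109, y = 0.161
  ethylbenzene: x = 0.640, y = 0.245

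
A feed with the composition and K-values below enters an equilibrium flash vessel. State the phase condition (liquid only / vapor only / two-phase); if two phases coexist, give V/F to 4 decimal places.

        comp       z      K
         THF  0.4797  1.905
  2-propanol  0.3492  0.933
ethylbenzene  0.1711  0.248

two-phase, V/F = 0.6446

ΣzᵢKᵢ = 1.2821; Σzᵢ/Kᵢ = 1.3160.
Both exceed 1, so a two-phase solution exists.
Let ψ = V/F and solve Σ zᵢ(Kᵢ−1)/(1+ψ(Kᵢ−1)) = 0.
Newton iteration, ψ⁰ = 0.5:
  ψ = 0.5000: g = 0.06848, g' = -0.4364 → ψ = 0.6569
  ψ = 0.6569: g = -0.00649, g' = -0.5342 → ψ = 0.6448
  ψ = 0.6448: g = -0.00007, g' = -0.5230 → ψ = 0.6446
Converged at ψ = 0.6446.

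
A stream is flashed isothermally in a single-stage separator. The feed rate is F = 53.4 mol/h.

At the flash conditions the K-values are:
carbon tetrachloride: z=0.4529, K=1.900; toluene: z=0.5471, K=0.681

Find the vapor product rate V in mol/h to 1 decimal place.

Material balance + equilibrium reduce to Σ zᵢ(Kᵢ−1)/(1+ψ(Kᵢ−1)) = 0.
Feasibility: ΣzᵢKᵢ = 1.2331, Σzᵢ/Kᵢ = 1.0417 — both > 1, two phases present.
Newton–Raphson from ψ = 0.5:
  ψ = 0.5000: g = 0.07347, g' = -0.2533 → ψ = 0.7900
  ψ = 0.7900: g = 0.00489, g' = -0.2248 → ψ = 0.8118
  ψ = 0.8118: g = 0.00001, g' = -0.2239 → ψ = 0.8119
Converged at ψ = 0.8119.
Then V = ψ·F = 0.8119·53.4 = 43.4 mol/h and L = F − V = 10.0 mol/h.

V = 43.4 mol/h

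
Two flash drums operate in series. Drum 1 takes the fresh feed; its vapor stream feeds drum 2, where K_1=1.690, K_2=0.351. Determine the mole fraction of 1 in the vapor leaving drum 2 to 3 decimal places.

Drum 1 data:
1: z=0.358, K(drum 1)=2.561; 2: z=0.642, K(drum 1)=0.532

Drum 1:
Newton iteration, ψ₁⁰ = 0.46:
  ψ₁ = 0.460: g = -0.0576, g' = -0.524 → ψ₁ = 0.350
  ψ₁ = 0.350: g = 0.0021, g' = -0.566 → ψ₁ = 0.354
Converged at ψ₁ = 0.354.
Drum-1 compositions:
  1: x = 0.231, y = 0.591
  2: x = 0.769, y = 0.409
Drum-2 feed = drum-1 vapor: z₂ = (0.5907, 0.4093).
Drum 2:
Iterate (Newton) starting at ψ₂ = 0.35:
  ψ₂ = 0.350: g = -0.0154, g' = -0.471 → ψ₂ = 0.317
Converged at ψ₂ = 0.317.
  1: x = 0.485, y = 0.819
  2: x = 0.515, y = 0.181

y_1 (drum 2) = 0.819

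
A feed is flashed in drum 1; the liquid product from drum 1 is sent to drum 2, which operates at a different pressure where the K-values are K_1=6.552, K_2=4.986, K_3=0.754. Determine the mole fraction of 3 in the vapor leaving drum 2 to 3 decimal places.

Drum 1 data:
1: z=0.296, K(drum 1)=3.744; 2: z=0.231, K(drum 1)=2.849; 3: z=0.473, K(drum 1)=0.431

Drum 1:
Material balance + equilibrium reduce to Σ zᵢ(Kᵢ−1)/(1+ψ₁(Kᵢ−1)) = 0.
Feasibility: ΣzᵢKᵢ = 1.970, Σzᵢ/Kᵢ = 1.258 — both > 1, two phases present.
Newton iteration, ψ₁⁰ = 0.5:
  ψ₁ = 0.500: g = 0.1882, g' = -0.908 → ψ₁ = 0.707
  ψ₁ = 0.707: g = 0.0110, g' = -0.835 → ψ₁ = 0.720
Converged at ψ₁ = 0.720.
Drum-1 compositions:
  1: x = 0.099, y = 0.372
  2: x = 0.099, y = 0.282
  3: x = 0.801, y = 0.345
Drum-2 feed = drum-1 liquid: z₂ = (0.0994, 0.0991, 0.8015).
Drum 2:
Newton iteration, ψ₂⁰ = 0.5:
  ψ₂ = 0.500: g = 0.0533, g' = -0.454 → ψ₂ = 0.618
  ψ₂ = 0.618: g = 0.0063, g' = -0.355 → ψ₂ = 0.635
Converged at ψ₂ = 0.635.
  1: x = 0.022, y = 0.144
  2: x = 0.028, y = 0.140
  3: x = 0.950, y = 0.716

y_3 (drum 2) = 0.716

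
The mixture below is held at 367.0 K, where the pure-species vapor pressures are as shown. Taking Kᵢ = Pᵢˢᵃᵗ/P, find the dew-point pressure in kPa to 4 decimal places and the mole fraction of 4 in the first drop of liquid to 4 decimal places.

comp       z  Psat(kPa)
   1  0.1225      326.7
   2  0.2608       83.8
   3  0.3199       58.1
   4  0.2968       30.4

At the dew point ψ → 1, so Σzᵢ/Kᵢ = 1 with Kᵢ = Pᵢˢᵃᵗ/P ⇒ 1/P = Σzᵢ/Pᵢˢᵃᵗ.
1/P = 0.1225/326.7 + 0.2608/83.8 + 0.3199/58.1 + 0.2968/30.4 = 0.0187563 ⇒ P = 53.3154 kPa
xᵢ = zᵢP/Pᵢˢᵃᵗ ⇒ x_4 = 0.2968·53.3154/30.4 = 0.5205

Pdew = 53.3154 kPa, x_4 = 0.5205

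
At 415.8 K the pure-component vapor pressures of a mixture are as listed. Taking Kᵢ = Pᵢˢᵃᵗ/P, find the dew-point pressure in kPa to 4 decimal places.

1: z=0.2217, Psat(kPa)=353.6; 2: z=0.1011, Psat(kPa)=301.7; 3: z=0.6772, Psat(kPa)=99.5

At the dew point ψ → 1, so Σzᵢ/Kᵢ = 1 with Kᵢ = Pᵢˢᵃᵗ/P ⇒ 1/P = Σzᵢ/Pᵢˢᵃᵗ.
1/P = 0.2217/353.6 + 0.1011/301.7 + 0.6772/99.5 = 0.0077681 ⇒ P = 128.7314 kPa

Pdew = 128.7314 kPa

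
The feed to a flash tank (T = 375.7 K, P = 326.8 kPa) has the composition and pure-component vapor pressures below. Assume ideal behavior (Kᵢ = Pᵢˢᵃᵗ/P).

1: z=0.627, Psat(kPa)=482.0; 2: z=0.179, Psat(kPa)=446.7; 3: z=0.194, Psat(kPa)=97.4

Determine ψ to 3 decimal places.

Raoult's law: Kᵢ = Pᵢˢᵃᵗ/P = Pᵢˢᵃᵗ/326.8.
  K_1 = 482.0/326.8 = 1.47491, K_2 = 446.7/326.8 = 1.36689, K_3 = 97.4/326.8 = 0.29804
Rachford–Rice: g(ψ) = Σ zᵢ(Kᵢ−1)/(1+ψ(Kᵢ−1)) = 0.
g(0) = ΣzᵢKᵢ − 1 = 0.227 and g(1) = 1 − Σzᵢ/Kᵢ = -0.207, so a root lies in (0, 1).
Newton iteration, ψ⁰ = 0.56:
  ψ = 0.560: g = 0.0653, g' = -0.364 → ψ = 0.739
  ψ = 0.739: g = -0.0110, g' = -0.505 → ψ = 0.717
Converged at ψ = 0.717.

ψ = 0.717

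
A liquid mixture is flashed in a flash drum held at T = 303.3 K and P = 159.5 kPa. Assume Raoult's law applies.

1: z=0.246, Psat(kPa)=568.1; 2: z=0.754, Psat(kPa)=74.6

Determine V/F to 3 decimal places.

Raoult's law: Kᵢ = Pᵢˢᵃᵗ/P = Pᵢˢᵃᵗ/159.5.
  K_1 = 568.1/159.5 = 3.56176, K_2 = 74.6/159.5 = 0.46771
Material balance + equilibrium reduce to Σ zᵢ(Kᵢ−1)/(1+V/F(Kᵢ−1)) = 0.
g(0) = ΣzᵢKᵢ − 1 = 0.229 and g(1) = 1 − Σzᵢ/Kᵢ = -0.681, so a root lies in (0, 1).
Newton–Raphson from V/F = 0.5:
  V/F = 0.500: g = -0.2706, g' = -0.707 → V/F = 0.117
  V/F = 0.117: g = 0.0566, g' = -1.198 → V/F = 0.164
  V/F = 0.164: g = 0.0035, g' = -1.056 → V/F = 0.168
Converged at V/F = 0.168.

V/F = 0.168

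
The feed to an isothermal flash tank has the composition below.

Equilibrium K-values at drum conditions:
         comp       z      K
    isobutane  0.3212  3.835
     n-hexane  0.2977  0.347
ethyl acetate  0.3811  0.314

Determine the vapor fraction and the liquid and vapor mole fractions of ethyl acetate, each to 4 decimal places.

Rachford–Rice: g(ψ) = Σ zᵢ(Kᵢ−1)/(1+ψ(Kᵢ−1)) = 0.
Check two-phase: ΣzᵢKᵢ = 1.4548 > 1 and Σzᵢ/Kᵢ = 2.1554 > 1, so g(0) = 0.4548 > 0 and g(1) = -1.1554 < 0.
Iterate (Newton) starting at ψ = 0.5:
  ψ = 0.5000: g = -0.30989, g' = -1.1371 → ψ = 0.2275
  ψ = 0.2275: g = 0.01552, g' = -1.3811 → ψ = 0.2387
  ψ = 0.2387: g = 0.00016, g' = -1.3529 → ψ = 0.2388
Converged at ψ = 0.2388.
Compositions from xᵢ = zᵢ/(1+ψ(Kᵢ−1)), yᵢ = Kᵢxᵢ:
  isobutane: x = 0.1915, y = 0.7345
  n-hexane: x = 0.3527, y = 0.1224
  ethyl acetate: x = 0.4558, y = 0.1431

ψ = 0.2388, x_ethyl acetate = 0.4558, y_ethyl acetate = 0.1431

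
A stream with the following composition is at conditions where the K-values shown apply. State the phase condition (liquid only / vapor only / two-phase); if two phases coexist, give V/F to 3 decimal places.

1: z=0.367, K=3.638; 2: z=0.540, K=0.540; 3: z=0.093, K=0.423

two-phase, V/F = 0.527

ΣzᵢKᵢ = 1.666; Σzᵢ/Kᵢ = 1.321.
Both exceed 1, so a two-phase solution exists.
Material balance + equilibrium reduce to Σ zᵢ(Kᵢ−1)/(1+ψ(Kᵢ−1)) = 0.
Newton iteration, ψ⁰ = 0.41:
  ψ = 0.410: g = 0.0887, g' = -0.816 → ψ = 0.519
  ψ = 0.519: g = 0.0060, g' = -0.716 → ψ = 0.527
Converged at ψ = 0.527.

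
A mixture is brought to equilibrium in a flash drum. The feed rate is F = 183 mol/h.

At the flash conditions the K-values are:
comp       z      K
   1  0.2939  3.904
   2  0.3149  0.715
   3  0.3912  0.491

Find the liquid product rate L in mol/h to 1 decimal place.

L = 98.2 mol/h

Let ψ = V/F and solve Σ zᵢ(Kᵢ−1)/(1+ψ(Kᵢ−1)) = 0.
g(0) = ΣzᵢKᵢ − 1 = 0.5646 and g(1) = 1 − Σzᵢ/Kᵢ = -0.3124, so a root lies in (0, 1).
Newton iteration, ψ⁰ = 0.6:
  ψ = 0.6000: g = -0.08371, g' = -0.5768 → ψ = 0.4549
  ψ = 0.4549: g = 0.00550, g' = -0.6655 → ψ = 0.4631
  ψ = 0.4631: g = 0.00003, g' = -0.6582 → ψ = 0.4632
Converged at ψ = 0.4632.
Then V = ψ·F = 0.4632·183 = 84.8 mol/h and L = F − V = 98.2 mol/h.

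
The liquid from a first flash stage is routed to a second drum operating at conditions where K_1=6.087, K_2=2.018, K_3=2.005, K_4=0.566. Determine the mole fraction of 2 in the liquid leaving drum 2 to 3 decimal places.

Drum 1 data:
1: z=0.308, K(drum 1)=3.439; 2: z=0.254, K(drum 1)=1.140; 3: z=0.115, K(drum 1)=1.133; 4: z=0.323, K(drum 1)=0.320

x_2 (drum 2) = 0.135

Drum 1:
Newton iteration, ψ₁⁰ = 0.61:
  ψ₁ = 0.610: g = -0.0265, g' = -0.738 → ψ₁ = 0.574
Converged at ψ₁ = 0.574.
Drum-1 compositions:
  1: x = 0.128, y = 0.441
  2: x = 0.235, y = 0.268
  3: x = 0.107, y = 0.121
  4: x = 0.530, y = 0.169
Drum-2 feed = drum-1 liquid: z₂ = (0.1284, 0.2351, 0.1068, 0.5297).
Drum 2:
Let ψ₂ = V/F and solve Σ zᵢ(Kᵢ−1)/(1+ψ₂(Kᵢ−1)) = 0.
Feasibility: ΣzᵢKᵢ = 1.770, Σzᵢ/Kᵢ = 1.127 — both > 1, two phases present.
Iterate (Newton) starting at ψ₂ = 0.58:
  ψ₂ = 0.580: g = 0.0764, g' = -0.530 → ψ₂ = 0.724
  ψ₂ = 0.724: g = 0.0041, g' = -0.481 → ψ₂ = 0.733
Converged at ψ₂ = 0.733.
  1: x = 0.027, y = 0.165
  2: x = 0.135, y = 0.272
  3: x = 0.062, y = 0.123
  4: x = 0.777, y = 0.440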